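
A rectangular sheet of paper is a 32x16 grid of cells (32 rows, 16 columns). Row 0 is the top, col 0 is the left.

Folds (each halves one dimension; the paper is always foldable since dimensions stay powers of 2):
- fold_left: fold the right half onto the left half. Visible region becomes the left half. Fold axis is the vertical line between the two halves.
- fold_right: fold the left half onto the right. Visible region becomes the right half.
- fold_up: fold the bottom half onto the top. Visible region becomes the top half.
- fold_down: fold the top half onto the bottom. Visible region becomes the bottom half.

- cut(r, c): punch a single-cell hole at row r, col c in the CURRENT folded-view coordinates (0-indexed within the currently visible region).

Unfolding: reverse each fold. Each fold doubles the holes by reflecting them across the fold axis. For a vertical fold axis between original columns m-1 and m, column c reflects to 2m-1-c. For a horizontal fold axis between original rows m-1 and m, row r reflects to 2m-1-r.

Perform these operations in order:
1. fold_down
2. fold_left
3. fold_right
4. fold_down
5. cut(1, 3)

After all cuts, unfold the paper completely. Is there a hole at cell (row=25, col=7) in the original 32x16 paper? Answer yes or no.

Op 1 fold_down: fold axis h@16; visible region now rows[16,32) x cols[0,16) = 16x16
Op 2 fold_left: fold axis v@8; visible region now rows[16,32) x cols[0,8) = 16x8
Op 3 fold_right: fold axis v@4; visible region now rows[16,32) x cols[4,8) = 16x4
Op 4 fold_down: fold axis h@24; visible region now rows[24,32) x cols[4,8) = 8x4
Op 5 cut(1, 3): punch at orig (25,7); cuts so far [(25, 7)]; region rows[24,32) x cols[4,8) = 8x4
Unfold 1 (reflect across h@24): 2 holes -> [(22, 7), (25, 7)]
Unfold 2 (reflect across v@4): 4 holes -> [(22, 0), (22, 7), (25, 0), (25, 7)]
Unfold 3 (reflect across v@8): 8 holes -> [(22, 0), (22, 7), (22, 8), (22, 15), (25, 0), (25, 7), (25, 8), (25, 15)]
Unfold 4 (reflect across h@16): 16 holes -> [(6, 0), (6, 7), (6, 8), (6, 15), (9, 0), (9, 7), (9, 8), (9, 15), (22, 0), (22, 7), (22, 8), (22, 15), (25, 0), (25, 7), (25, 8), (25, 15)]
Holes: [(6, 0), (6, 7), (6, 8), (6, 15), (9, 0), (9, 7), (9, 8), (9, 15), (22, 0), (22, 7), (22, 8), (22, 15), (25, 0), (25, 7), (25, 8), (25, 15)]

Answer: yes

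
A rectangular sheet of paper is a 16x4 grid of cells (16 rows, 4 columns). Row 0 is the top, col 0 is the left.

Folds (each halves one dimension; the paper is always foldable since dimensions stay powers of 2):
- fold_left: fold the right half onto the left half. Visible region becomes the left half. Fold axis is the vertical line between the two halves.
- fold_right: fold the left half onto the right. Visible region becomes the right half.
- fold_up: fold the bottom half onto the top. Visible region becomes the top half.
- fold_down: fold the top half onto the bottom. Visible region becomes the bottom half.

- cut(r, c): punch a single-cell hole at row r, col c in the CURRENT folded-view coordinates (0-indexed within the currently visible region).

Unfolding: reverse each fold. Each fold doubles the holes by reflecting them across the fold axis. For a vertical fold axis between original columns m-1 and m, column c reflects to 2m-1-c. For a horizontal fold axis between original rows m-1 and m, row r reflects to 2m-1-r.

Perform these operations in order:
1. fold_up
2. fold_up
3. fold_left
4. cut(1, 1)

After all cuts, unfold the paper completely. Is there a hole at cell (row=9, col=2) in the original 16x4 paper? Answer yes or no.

Op 1 fold_up: fold axis h@8; visible region now rows[0,8) x cols[0,4) = 8x4
Op 2 fold_up: fold axis h@4; visible region now rows[0,4) x cols[0,4) = 4x4
Op 3 fold_left: fold axis v@2; visible region now rows[0,4) x cols[0,2) = 4x2
Op 4 cut(1, 1): punch at orig (1,1); cuts so far [(1, 1)]; region rows[0,4) x cols[0,2) = 4x2
Unfold 1 (reflect across v@2): 2 holes -> [(1, 1), (1, 2)]
Unfold 2 (reflect across h@4): 4 holes -> [(1, 1), (1, 2), (6, 1), (6, 2)]
Unfold 3 (reflect across h@8): 8 holes -> [(1, 1), (1, 2), (6, 1), (6, 2), (9, 1), (9, 2), (14, 1), (14, 2)]
Holes: [(1, 1), (1, 2), (6, 1), (6, 2), (9, 1), (9, 2), (14, 1), (14, 2)]

Answer: yes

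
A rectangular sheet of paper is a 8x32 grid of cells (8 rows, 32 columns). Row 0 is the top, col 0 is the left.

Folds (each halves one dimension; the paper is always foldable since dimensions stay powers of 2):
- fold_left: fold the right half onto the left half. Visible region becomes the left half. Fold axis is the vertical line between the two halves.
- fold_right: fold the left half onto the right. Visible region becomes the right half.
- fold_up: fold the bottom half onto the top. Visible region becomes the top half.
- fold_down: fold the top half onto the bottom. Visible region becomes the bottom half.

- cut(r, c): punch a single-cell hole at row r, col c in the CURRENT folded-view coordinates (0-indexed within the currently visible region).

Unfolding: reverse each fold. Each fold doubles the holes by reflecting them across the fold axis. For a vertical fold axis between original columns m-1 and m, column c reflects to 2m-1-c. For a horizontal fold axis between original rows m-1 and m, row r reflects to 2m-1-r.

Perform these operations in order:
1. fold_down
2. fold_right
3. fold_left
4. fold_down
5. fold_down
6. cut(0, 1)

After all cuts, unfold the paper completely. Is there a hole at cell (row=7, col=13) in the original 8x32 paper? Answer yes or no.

Answer: no

Derivation:
Op 1 fold_down: fold axis h@4; visible region now rows[4,8) x cols[0,32) = 4x32
Op 2 fold_right: fold axis v@16; visible region now rows[4,8) x cols[16,32) = 4x16
Op 3 fold_left: fold axis v@24; visible region now rows[4,8) x cols[16,24) = 4x8
Op 4 fold_down: fold axis h@6; visible region now rows[6,8) x cols[16,24) = 2x8
Op 5 fold_down: fold axis h@7; visible region now rows[7,8) x cols[16,24) = 1x8
Op 6 cut(0, 1): punch at orig (7,17); cuts so far [(7, 17)]; region rows[7,8) x cols[16,24) = 1x8
Unfold 1 (reflect across h@7): 2 holes -> [(6, 17), (7, 17)]
Unfold 2 (reflect across h@6): 4 holes -> [(4, 17), (5, 17), (6, 17), (7, 17)]
Unfold 3 (reflect across v@24): 8 holes -> [(4, 17), (4, 30), (5, 17), (5, 30), (6, 17), (6, 30), (7, 17), (7, 30)]
Unfold 4 (reflect across v@16): 16 holes -> [(4, 1), (4, 14), (4, 17), (4, 30), (5, 1), (5, 14), (5, 17), (5, 30), (6, 1), (6, 14), (6, 17), (6, 30), (7, 1), (7, 14), (7, 17), (7, 30)]
Unfold 5 (reflect across h@4): 32 holes -> [(0, 1), (0, 14), (0, 17), (0, 30), (1, 1), (1, 14), (1, 17), (1, 30), (2, 1), (2, 14), (2, 17), (2, 30), (3, 1), (3, 14), (3, 17), (3, 30), (4, 1), (4, 14), (4, 17), (4, 30), (5, 1), (5, 14), (5, 17), (5, 30), (6, 1), (6, 14), (6, 17), (6, 30), (7, 1), (7, 14), (7, 17), (7, 30)]
Holes: [(0, 1), (0, 14), (0, 17), (0, 30), (1, 1), (1, 14), (1, 17), (1, 30), (2, 1), (2, 14), (2, 17), (2, 30), (3, 1), (3, 14), (3, 17), (3, 30), (4, 1), (4, 14), (4, 17), (4, 30), (5, 1), (5, 14), (5, 17), (5, 30), (6, 1), (6, 14), (6, 17), (6, 30), (7, 1), (7, 14), (7, 17), (7, 30)]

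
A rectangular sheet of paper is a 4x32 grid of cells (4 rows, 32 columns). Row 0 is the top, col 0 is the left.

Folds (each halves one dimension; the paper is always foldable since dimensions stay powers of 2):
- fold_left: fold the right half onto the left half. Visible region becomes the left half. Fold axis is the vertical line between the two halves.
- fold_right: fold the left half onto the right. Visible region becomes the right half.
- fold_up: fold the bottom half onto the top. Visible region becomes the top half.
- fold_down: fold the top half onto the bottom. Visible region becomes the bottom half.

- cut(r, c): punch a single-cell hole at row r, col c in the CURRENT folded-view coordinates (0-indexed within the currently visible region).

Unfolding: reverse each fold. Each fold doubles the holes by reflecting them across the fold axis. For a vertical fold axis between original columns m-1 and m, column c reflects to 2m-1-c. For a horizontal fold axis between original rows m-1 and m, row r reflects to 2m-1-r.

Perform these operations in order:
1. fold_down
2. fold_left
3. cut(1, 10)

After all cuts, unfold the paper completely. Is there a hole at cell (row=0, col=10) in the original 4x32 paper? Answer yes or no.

Answer: yes

Derivation:
Op 1 fold_down: fold axis h@2; visible region now rows[2,4) x cols[0,32) = 2x32
Op 2 fold_left: fold axis v@16; visible region now rows[2,4) x cols[0,16) = 2x16
Op 3 cut(1, 10): punch at orig (3,10); cuts so far [(3, 10)]; region rows[2,4) x cols[0,16) = 2x16
Unfold 1 (reflect across v@16): 2 holes -> [(3, 10), (3, 21)]
Unfold 2 (reflect across h@2): 4 holes -> [(0, 10), (0, 21), (3, 10), (3, 21)]
Holes: [(0, 10), (0, 21), (3, 10), (3, 21)]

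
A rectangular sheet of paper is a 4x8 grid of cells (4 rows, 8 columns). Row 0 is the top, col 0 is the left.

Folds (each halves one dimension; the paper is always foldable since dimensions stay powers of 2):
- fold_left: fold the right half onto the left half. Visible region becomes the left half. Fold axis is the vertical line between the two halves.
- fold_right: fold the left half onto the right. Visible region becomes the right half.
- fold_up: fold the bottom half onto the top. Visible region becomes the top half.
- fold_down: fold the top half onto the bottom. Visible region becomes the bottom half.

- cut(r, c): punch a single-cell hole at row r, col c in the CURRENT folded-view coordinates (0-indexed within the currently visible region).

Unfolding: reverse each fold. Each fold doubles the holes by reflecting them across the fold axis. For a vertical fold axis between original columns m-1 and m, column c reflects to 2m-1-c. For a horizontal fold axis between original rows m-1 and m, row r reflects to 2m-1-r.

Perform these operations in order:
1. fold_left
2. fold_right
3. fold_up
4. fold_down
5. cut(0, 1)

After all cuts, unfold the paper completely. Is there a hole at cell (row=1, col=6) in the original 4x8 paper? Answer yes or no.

Answer: no

Derivation:
Op 1 fold_left: fold axis v@4; visible region now rows[0,4) x cols[0,4) = 4x4
Op 2 fold_right: fold axis v@2; visible region now rows[0,4) x cols[2,4) = 4x2
Op 3 fold_up: fold axis h@2; visible region now rows[0,2) x cols[2,4) = 2x2
Op 4 fold_down: fold axis h@1; visible region now rows[1,2) x cols[2,4) = 1x2
Op 5 cut(0, 1): punch at orig (1,3); cuts so far [(1, 3)]; region rows[1,2) x cols[2,4) = 1x2
Unfold 1 (reflect across h@1): 2 holes -> [(0, 3), (1, 3)]
Unfold 2 (reflect across h@2): 4 holes -> [(0, 3), (1, 3), (2, 3), (3, 3)]
Unfold 3 (reflect across v@2): 8 holes -> [(0, 0), (0, 3), (1, 0), (1, 3), (2, 0), (2, 3), (3, 0), (3, 3)]
Unfold 4 (reflect across v@4): 16 holes -> [(0, 0), (0, 3), (0, 4), (0, 7), (1, 0), (1, 3), (1, 4), (1, 7), (2, 0), (2, 3), (2, 4), (2, 7), (3, 0), (3, 3), (3, 4), (3, 7)]
Holes: [(0, 0), (0, 3), (0, 4), (0, 7), (1, 0), (1, 3), (1, 4), (1, 7), (2, 0), (2, 3), (2, 4), (2, 7), (3, 0), (3, 3), (3, 4), (3, 7)]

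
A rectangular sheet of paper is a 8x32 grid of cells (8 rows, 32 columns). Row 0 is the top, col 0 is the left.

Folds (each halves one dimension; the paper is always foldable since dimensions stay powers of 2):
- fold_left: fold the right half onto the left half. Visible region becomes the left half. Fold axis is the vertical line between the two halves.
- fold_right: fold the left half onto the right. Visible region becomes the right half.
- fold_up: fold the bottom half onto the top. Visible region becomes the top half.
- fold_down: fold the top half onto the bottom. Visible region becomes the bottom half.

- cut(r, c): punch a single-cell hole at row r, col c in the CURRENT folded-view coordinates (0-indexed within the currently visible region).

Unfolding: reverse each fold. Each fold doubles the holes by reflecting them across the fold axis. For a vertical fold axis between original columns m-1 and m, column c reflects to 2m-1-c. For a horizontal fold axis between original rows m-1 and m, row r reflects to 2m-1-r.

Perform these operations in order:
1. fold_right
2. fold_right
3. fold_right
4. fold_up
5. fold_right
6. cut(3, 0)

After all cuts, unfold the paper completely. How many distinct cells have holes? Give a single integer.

Op 1 fold_right: fold axis v@16; visible region now rows[0,8) x cols[16,32) = 8x16
Op 2 fold_right: fold axis v@24; visible region now rows[0,8) x cols[24,32) = 8x8
Op 3 fold_right: fold axis v@28; visible region now rows[0,8) x cols[28,32) = 8x4
Op 4 fold_up: fold axis h@4; visible region now rows[0,4) x cols[28,32) = 4x4
Op 5 fold_right: fold axis v@30; visible region now rows[0,4) x cols[30,32) = 4x2
Op 6 cut(3, 0): punch at orig (3,30); cuts so far [(3, 30)]; region rows[0,4) x cols[30,32) = 4x2
Unfold 1 (reflect across v@30): 2 holes -> [(3, 29), (3, 30)]
Unfold 2 (reflect across h@4): 4 holes -> [(3, 29), (3, 30), (4, 29), (4, 30)]
Unfold 3 (reflect across v@28): 8 holes -> [(3, 25), (3, 26), (3, 29), (3, 30), (4, 25), (4, 26), (4, 29), (4, 30)]
Unfold 4 (reflect across v@24): 16 holes -> [(3, 17), (3, 18), (3, 21), (3, 22), (3, 25), (3, 26), (3, 29), (3, 30), (4, 17), (4, 18), (4, 21), (4, 22), (4, 25), (4, 26), (4, 29), (4, 30)]
Unfold 5 (reflect across v@16): 32 holes -> [(3, 1), (3, 2), (3, 5), (3, 6), (3, 9), (3, 10), (3, 13), (3, 14), (3, 17), (3, 18), (3, 21), (3, 22), (3, 25), (3, 26), (3, 29), (3, 30), (4, 1), (4, 2), (4, 5), (4, 6), (4, 9), (4, 10), (4, 13), (4, 14), (4, 17), (4, 18), (4, 21), (4, 22), (4, 25), (4, 26), (4, 29), (4, 30)]

Answer: 32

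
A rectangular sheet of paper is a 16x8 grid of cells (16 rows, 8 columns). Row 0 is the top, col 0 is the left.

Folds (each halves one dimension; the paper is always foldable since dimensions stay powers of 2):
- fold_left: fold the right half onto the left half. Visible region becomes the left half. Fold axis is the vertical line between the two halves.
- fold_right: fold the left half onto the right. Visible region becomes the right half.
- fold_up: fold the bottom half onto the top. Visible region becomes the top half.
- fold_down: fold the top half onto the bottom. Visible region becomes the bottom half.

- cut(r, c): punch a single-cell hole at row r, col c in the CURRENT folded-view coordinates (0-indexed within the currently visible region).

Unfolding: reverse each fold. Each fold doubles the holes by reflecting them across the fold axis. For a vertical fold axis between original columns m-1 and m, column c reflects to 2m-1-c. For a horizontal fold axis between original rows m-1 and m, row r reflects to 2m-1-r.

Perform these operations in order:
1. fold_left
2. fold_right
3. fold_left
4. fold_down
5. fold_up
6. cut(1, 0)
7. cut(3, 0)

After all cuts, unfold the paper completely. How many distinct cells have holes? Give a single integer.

Op 1 fold_left: fold axis v@4; visible region now rows[0,16) x cols[0,4) = 16x4
Op 2 fold_right: fold axis v@2; visible region now rows[0,16) x cols[2,4) = 16x2
Op 3 fold_left: fold axis v@3; visible region now rows[0,16) x cols[2,3) = 16x1
Op 4 fold_down: fold axis h@8; visible region now rows[8,16) x cols[2,3) = 8x1
Op 5 fold_up: fold axis h@12; visible region now rows[8,12) x cols[2,3) = 4x1
Op 6 cut(1, 0): punch at orig (9,2); cuts so far [(9, 2)]; region rows[8,12) x cols[2,3) = 4x1
Op 7 cut(3, 0): punch at orig (11,2); cuts so far [(9, 2), (11, 2)]; region rows[8,12) x cols[2,3) = 4x1
Unfold 1 (reflect across h@12): 4 holes -> [(9, 2), (11, 2), (12, 2), (14, 2)]
Unfold 2 (reflect across h@8): 8 holes -> [(1, 2), (3, 2), (4, 2), (6, 2), (9, 2), (11, 2), (12, 2), (14, 2)]
Unfold 3 (reflect across v@3): 16 holes -> [(1, 2), (1, 3), (3, 2), (3, 3), (4, 2), (4, 3), (6, 2), (6, 3), (9, 2), (9, 3), (11, 2), (11, 3), (12, 2), (12, 3), (14, 2), (14, 3)]
Unfold 4 (reflect across v@2): 32 holes -> [(1, 0), (1, 1), (1, 2), (1, 3), (3, 0), (3, 1), (3, 2), (3, 3), (4, 0), (4, 1), (4, 2), (4, 3), (6, 0), (6, 1), (6, 2), (6, 3), (9, 0), (9, 1), (9, 2), (9, 3), (11, 0), (11, 1), (11, 2), (11, 3), (12, 0), (12, 1), (12, 2), (12, 3), (14, 0), (14, 1), (14, 2), (14, 3)]
Unfold 5 (reflect across v@4): 64 holes -> [(1, 0), (1, 1), (1, 2), (1, 3), (1, 4), (1, 5), (1, 6), (1, 7), (3, 0), (3, 1), (3, 2), (3, 3), (3, 4), (3, 5), (3, 6), (3, 7), (4, 0), (4, 1), (4, 2), (4, 3), (4, 4), (4, 5), (4, 6), (4, 7), (6, 0), (6, 1), (6, 2), (6, 3), (6, 4), (6, 5), (6, 6), (6, 7), (9, 0), (9, 1), (9, 2), (9, 3), (9, 4), (9, 5), (9, 6), (9, 7), (11, 0), (11, 1), (11, 2), (11, 3), (11, 4), (11, 5), (11, 6), (11, 7), (12, 0), (12, 1), (12, 2), (12, 3), (12, 4), (12, 5), (12, 6), (12, 7), (14, 0), (14, 1), (14, 2), (14, 3), (14, 4), (14, 5), (14, 6), (14, 7)]

Answer: 64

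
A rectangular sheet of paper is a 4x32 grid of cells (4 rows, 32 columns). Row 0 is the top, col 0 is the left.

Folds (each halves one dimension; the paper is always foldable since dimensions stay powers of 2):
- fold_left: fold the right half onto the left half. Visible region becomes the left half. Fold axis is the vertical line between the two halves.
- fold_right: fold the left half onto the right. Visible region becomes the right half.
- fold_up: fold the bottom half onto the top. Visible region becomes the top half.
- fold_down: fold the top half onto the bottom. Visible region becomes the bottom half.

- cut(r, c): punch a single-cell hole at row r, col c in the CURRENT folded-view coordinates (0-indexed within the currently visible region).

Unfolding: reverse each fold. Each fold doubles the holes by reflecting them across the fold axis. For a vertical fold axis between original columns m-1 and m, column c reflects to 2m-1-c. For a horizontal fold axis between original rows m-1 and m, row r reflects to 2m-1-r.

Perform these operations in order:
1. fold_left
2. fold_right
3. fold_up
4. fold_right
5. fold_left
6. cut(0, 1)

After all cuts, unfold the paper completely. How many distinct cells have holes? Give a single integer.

Answer: 32

Derivation:
Op 1 fold_left: fold axis v@16; visible region now rows[0,4) x cols[0,16) = 4x16
Op 2 fold_right: fold axis v@8; visible region now rows[0,4) x cols[8,16) = 4x8
Op 3 fold_up: fold axis h@2; visible region now rows[0,2) x cols[8,16) = 2x8
Op 4 fold_right: fold axis v@12; visible region now rows[0,2) x cols[12,16) = 2x4
Op 5 fold_left: fold axis v@14; visible region now rows[0,2) x cols[12,14) = 2x2
Op 6 cut(0, 1): punch at orig (0,13); cuts so far [(0, 13)]; region rows[0,2) x cols[12,14) = 2x2
Unfold 1 (reflect across v@14): 2 holes -> [(0, 13), (0, 14)]
Unfold 2 (reflect across v@12): 4 holes -> [(0, 9), (0, 10), (0, 13), (0, 14)]
Unfold 3 (reflect across h@2): 8 holes -> [(0, 9), (0, 10), (0, 13), (0, 14), (3, 9), (3, 10), (3, 13), (3, 14)]
Unfold 4 (reflect across v@8): 16 holes -> [(0, 1), (0, 2), (0, 5), (0, 6), (0, 9), (0, 10), (0, 13), (0, 14), (3, 1), (3, 2), (3, 5), (3, 6), (3, 9), (3, 10), (3, 13), (3, 14)]
Unfold 5 (reflect across v@16): 32 holes -> [(0, 1), (0, 2), (0, 5), (0, 6), (0, 9), (0, 10), (0, 13), (0, 14), (0, 17), (0, 18), (0, 21), (0, 22), (0, 25), (0, 26), (0, 29), (0, 30), (3, 1), (3, 2), (3, 5), (3, 6), (3, 9), (3, 10), (3, 13), (3, 14), (3, 17), (3, 18), (3, 21), (3, 22), (3, 25), (3, 26), (3, 29), (3, 30)]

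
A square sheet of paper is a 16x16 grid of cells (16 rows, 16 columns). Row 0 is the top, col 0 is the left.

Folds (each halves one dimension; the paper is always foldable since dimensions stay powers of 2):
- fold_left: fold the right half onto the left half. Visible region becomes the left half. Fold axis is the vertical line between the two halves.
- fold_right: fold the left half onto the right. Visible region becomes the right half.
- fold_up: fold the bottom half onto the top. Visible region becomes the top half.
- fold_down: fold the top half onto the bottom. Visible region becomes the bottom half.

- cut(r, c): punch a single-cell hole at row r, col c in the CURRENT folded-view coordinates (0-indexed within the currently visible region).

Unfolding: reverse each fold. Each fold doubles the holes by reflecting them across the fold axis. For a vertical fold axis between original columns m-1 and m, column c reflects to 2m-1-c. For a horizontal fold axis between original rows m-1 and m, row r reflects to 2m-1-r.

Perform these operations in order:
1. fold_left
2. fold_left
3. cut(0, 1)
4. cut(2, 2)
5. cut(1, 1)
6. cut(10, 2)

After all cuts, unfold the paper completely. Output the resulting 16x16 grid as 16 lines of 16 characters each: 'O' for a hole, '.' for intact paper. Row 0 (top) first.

Answer: .O....O..O....O.
.O....O..O....O.
..O..O....O..O..
................
................
................
................
................
................
................
..O..O....O..O..
................
................
................
................
................

Derivation:
Op 1 fold_left: fold axis v@8; visible region now rows[0,16) x cols[0,8) = 16x8
Op 2 fold_left: fold axis v@4; visible region now rows[0,16) x cols[0,4) = 16x4
Op 3 cut(0, 1): punch at orig (0,1); cuts so far [(0, 1)]; region rows[0,16) x cols[0,4) = 16x4
Op 4 cut(2, 2): punch at orig (2,2); cuts so far [(0, 1), (2, 2)]; region rows[0,16) x cols[0,4) = 16x4
Op 5 cut(1, 1): punch at orig (1,1); cuts so far [(0, 1), (1, 1), (2, 2)]; region rows[0,16) x cols[0,4) = 16x4
Op 6 cut(10, 2): punch at orig (10,2); cuts so far [(0, 1), (1, 1), (2, 2), (10, 2)]; region rows[0,16) x cols[0,4) = 16x4
Unfold 1 (reflect across v@4): 8 holes -> [(0, 1), (0, 6), (1, 1), (1, 6), (2, 2), (2, 5), (10, 2), (10, 5)]
Unfold 2 (reflect across v@8): 16 holes -> [(0, 1), (0, 6), (0, 9), (0, 14), (1, 1), (1, 6), (1, 9), (1, 14), (2, 2), (2, 5), (2, 10), (2, 13), (10, 2), (10, 5), (10, 10), (10, 13)]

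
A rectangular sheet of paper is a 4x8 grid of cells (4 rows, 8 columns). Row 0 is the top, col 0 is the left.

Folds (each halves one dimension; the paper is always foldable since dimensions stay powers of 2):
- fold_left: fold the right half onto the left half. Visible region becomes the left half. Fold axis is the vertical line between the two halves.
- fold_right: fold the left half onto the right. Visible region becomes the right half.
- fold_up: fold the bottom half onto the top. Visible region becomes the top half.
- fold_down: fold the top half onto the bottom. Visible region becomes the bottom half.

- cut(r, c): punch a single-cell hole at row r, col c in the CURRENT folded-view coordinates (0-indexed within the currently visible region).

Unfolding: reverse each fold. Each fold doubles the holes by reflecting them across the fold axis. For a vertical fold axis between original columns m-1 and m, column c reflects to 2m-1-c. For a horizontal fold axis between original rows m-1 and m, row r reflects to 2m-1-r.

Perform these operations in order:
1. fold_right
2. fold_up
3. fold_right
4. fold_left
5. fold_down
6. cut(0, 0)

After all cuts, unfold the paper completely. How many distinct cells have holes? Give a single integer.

Answer: 32

Derivation:
Op 1 fold_right: fold axis v@4; visible region now rows[0,4) x cols[4,8) = 4x4
Op 2 fold_up: fold axis h@2; visible region now rows[0,2) x cols[4,8) = 2x4
Op 3 fold_right: fold axis v@6; visible region now rows[0,2) x cols[6,8) = 2x2
Op 4 fold_left: fold axis v@7; visible region now rows[0,2) x cols[6,7) = 2x1
Op 5 fold_down: fold axis h@1; visible region now rows[1,2) x cols[6,7) = 1x1
Op 6 cut(0, 0): punch at orig (1,6); cuts so far [(1, 6)]; region rows[1,2) x cols[6,7) = 1x1
Unfold 1 (reflect across h@1): 2 holes -> [(0, 6), (1, 6)]
Unfold 2 (reflect across v@7): 4 holes -> [(0, 6), (0, 7), (1, 6), (1, 7)]
Unfold 3 (reflect across v@6): 8 holes -> [(0, 4), (0, 5), (0, 6), (0, 7), (1, 4), (1, 5), (1, 6), (1, 7)]
Unfold 4 (reflect across h@2): 16 holes -> [(0, 4), (0, 5), (0, 6), (0, 7), (1, 4), (1, 5), (1, 6), (1, 7), (2, 4), (2, 5), (2, 6), (2, 7), (3, 4), (3, 5), (3, 6), (3, 7)]
Unfold 5 (reflect across v@4): 32 holes -> [(0, 0), (0, 1), (0, 2), (0, 3), (0, 4), (0, 5), (0, 6), (0, 7), (1, 0), (1, 1), (1, 2), (1, 3), (1, 4), (1, 5), (1, 6), (1, 7), (2, 0), (2, 1), (2, 2), (2, 3), (2, 4), (2, 5), (2, 6), (2, 7), (3, 0), (3, 1), (3, 2), (3, 3), (3, 4), (3, 5), (3, 6), (3, 7)]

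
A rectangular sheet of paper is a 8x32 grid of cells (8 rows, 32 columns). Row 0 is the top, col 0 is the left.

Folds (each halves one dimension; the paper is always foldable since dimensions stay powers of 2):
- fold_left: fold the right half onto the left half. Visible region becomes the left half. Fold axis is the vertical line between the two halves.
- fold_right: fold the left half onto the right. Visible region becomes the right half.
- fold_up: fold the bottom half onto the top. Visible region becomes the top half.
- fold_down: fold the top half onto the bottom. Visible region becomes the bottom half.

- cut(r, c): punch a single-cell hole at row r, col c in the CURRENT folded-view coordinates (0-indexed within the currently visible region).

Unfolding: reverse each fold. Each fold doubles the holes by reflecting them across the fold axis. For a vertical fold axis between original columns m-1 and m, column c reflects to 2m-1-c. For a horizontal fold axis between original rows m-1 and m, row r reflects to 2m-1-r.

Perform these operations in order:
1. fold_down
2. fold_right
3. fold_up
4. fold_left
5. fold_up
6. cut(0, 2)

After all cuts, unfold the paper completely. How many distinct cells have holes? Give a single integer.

Answer: 32

Derivation:
Op 1 fold_down: fold axis h@4; visible region now rows[4,8) x cols[0,32) = 4x32
Op 2 fold_right: fold axis v@16; visible region now rows[4,8) x cols[16,32) = 4x16
Op 3 fold_up: fold axis h@6; visible region now rows[4,6) x cols[16,32) = 2x16
Op 4 fold_left: fold axis v@24; visible region now rows[4,6) x cols[16,24) = 2x8
Op 5 fold_up: fold axis h@5; visible region now rows[4,5) x cols[16,24) = 1x8
Op 6 cut(0, 2): punch at orig (4,18); cuts so far [(4, 18)]; region rows[4,5) x cols[16,24) = 1x8
Unfold 1 (reflect across h@5): 2 holes -> [(4, 18), (5, 18)]
Unfold 2 (reflect across v@24): 4 holes -> [(4, 18), (4, 29), (5, 18), (5, 29)]
Unfold 3 (reflect across h@6): 8 holes -> [(4, 18), (4, 29), (5, 18), (5, 29), (6, 18), (6, 29), (7, 18), (7, 29)]
Unfold 4 (reflect across v@16): 16 holes -> [(4, 2), (4, 13), (4, 18), (4, 29), (5, 2), (5, 13), (5, 18), (5, 29), (6, 2), (6, 13), (6, 18), (6, 29), (7, 2), (7, 13), (7, 18), (7, 29)]
Unfold 5 (reflect across h@4): 32 holes -> [(0, 2), (0, 13), (0, 18), (0, 29), (1, 2), (1, 13), (1, 18), (1, 29), (2, 2), (2, 13), (2, 18), (2, 29), (3, 2), (3, 13), (3, 18), (3, 29), (4, 2), (4, 13), (4, 18), (4, 29), (5, 2), (5, 13), (5, 18), (5, 29), (6, 2), (6, 13), (6, 18), (6, 29), (7, 2), (7, 13), (7, 18), (7, 29)]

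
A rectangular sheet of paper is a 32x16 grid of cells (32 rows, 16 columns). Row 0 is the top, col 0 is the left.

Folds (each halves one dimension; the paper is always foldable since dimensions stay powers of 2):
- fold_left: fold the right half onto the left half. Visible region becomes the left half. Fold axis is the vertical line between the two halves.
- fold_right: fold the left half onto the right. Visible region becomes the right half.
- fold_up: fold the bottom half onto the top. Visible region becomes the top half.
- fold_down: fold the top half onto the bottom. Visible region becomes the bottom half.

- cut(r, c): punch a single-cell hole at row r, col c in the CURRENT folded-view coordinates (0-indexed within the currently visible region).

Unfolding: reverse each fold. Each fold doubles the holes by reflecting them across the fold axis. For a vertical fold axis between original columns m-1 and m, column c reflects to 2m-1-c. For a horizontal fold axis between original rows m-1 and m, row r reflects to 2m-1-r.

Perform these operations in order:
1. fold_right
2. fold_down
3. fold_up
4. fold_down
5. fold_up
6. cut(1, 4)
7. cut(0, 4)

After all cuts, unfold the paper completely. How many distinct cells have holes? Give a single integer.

Answer: 64

Derivation:
Op 1 fold_right: fold axis v@8; visible region now rows[0,32) x cols[8,16) = 32x8
Op 2 fold_down: fold axis h@16; visible region now rows[16,32) x cols[8,16) = 16x8
Op 3 fold_up: fold axis h@24; visible region now rows[16,24) x cols[8,16) = 8x8
Op 4 fold_down: fold axis h@20; visible region now rows[20,24) x cols[8,16) = 4x8
Op 5 fold_up: fold axis h@22; visible region now rows[20,22) x cols[8,16) = 2x8
Op 6 cut(1, 4): punch at orig (21,12); cuts so far [(21, 12)]; region rows[20,22) x cols[8,16) = 2x8
Op 7 cut(0, 4): punch at orig (20,12); cuts so far [(20, 12), (21, 12)]; region rows[20,22) x cols[8,16) = 2x8
Unfold 1 (reflect across h@22): 4 holes -> [(20, 12), (21, 12), (22, 12), (23, 12)]
Unfold 2 (reflect across h@20): 8 holes -> [(16, 12), (17, 12), (18, 12), (19, 12), (20, 12), (21, 12), (22, 12), (23, 12)]
Unfold 3 (reflect across h@24): 16 holes -> [(16, 12), (17, 12), (18, 12), (19, 12), (20, 12), (21, 12), (22, 12), (23, 12), (24, 12), (25, 12), (26, 12), (27, 12), (28, 12), (29, 12), (30, 12), (31, 12)]
Unfold 4 (reflect across h@16): 32 holes -> [(0, 12), (1, 12), (2, 12), (3, 12), (4, 12), (5, 12), (6, 12), (7, 12), (8, 12), (9, 12), (10, 12), (11, 12), (12, 12), (13, 12), (14, 12), (15, 12), (16, 12), (17, 12), (18, 12), (19, 12), (20, 12), (21, 12), (22, 12), (23, 12), (24, 12), (25, 12), (26, 12), (27, 12), (28, 12), (29, 12), (30, 12), (31, 12)]
Unfold 5 (reflect across v@8): 64 holes -> [(0, 3), (0, 12), (1, 3), (1, 12), (2, 3), (2, 12), (3, 3), (3, 12), (4, 3), (4, 12), (5, 3), (5, 12), (6, 3), (6, 12), (7, 3), (7, 12), (8, 3), (8, 12), (9, 3), (9, 12), (10, 3), (10, 12), (11, 3), (11, 12), (12, 3), (12, 12), (13, 3), (13, 12), (14, 3), (14, 12), (15, 3), (15, 12), (16, 3), (16, 12), (17, 3), (17, 12), (18, 3), (18, 12), (19, 3), (19, 12), (20, 3), (20, 12), (21, 3), (21, 12), (22, 3), (22, 12), (23, 3), (23, 12), (24, 3), (24, 12), (25, 3), (25, 12), (26, 3), (26, 12), (27, 3), (27, 12), (28, 3), (28, 12), (29, 3), (29, 12), (30, 3), (30, 12), (31, 3), (31, 12)]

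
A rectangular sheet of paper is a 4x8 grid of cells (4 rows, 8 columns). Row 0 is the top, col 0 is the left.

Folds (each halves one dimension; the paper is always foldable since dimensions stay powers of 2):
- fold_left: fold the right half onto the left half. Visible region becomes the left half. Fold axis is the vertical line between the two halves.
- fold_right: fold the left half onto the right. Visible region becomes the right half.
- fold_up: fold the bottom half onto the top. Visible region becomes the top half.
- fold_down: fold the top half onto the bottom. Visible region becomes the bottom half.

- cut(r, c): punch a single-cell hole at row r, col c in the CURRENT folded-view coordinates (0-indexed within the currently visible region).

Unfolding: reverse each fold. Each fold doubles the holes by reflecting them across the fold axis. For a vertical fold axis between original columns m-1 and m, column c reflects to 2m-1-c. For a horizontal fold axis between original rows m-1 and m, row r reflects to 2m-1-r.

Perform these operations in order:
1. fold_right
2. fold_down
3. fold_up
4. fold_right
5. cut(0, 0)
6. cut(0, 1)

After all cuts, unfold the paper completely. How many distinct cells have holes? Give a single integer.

Answer: 32

Derivation:
Op 1 fold_right: fold axis v@4; visible region now rows[0,4) x cols[4,8) = 4x4
Op 2 fold_down: fold axis h@2; visible region now rows[2,4) x cols[4,8) = 2x4
Op 3 fold_up: fold axis h@3; visible region now rows[2,3) x cols[4,8) = 1x4
Op 4 fold_right: fold axis v@6; visible region now rows[2,3) x cols[6,8) = 1x2
Op 5 cut(0, 0): punch at orig (2,6); cuts so far [(2, 6)]; region rows[2,3) x cols[6,8) = 1x2
Op 6 cut(0, 1): punch at orig (2,7); cuts so far [(2, 6), (2, 7)]; region rows[2,3) x cols[6,8) = 1x2
Unfold 1 (reflect across v@6): 4 holes -> [(2, 4), (2, 5), (2, 6), (2, 7)]
Unfold 2 (reflect across h@3): 8 holes -> [(2, 4), (2, 5), (2, 6), (2, 7), (3, 4), (3, 5), (3, 6), (3, 7)]
Unfold 3 (reflect across h@2): 16 holes -> [(0, 4), (0, 5), (0, 6), (0, 7), (1, 4), (1, 5), (1, 6), (1, 7), (2, 4), (2, 5), (2, 6), (2, 7), (3, 4), (3, 5), (3, 6), (3, 7)]
Unfold 4 (reflect across v@4): 32 holes -> [(0, 0), (0, 1), (0, 2), (0, 3), (0, 4), (0, 5), (0, 6), (0, 7), (1, 0), (1, 1), (1, 2), (1, 3), (1, 4), (1, 5), (1, 6), (1, 7), (2, 0), (2, 1), (2, 2), (2, 3), (2, 4), (2, 5), (2, 6), (2, 7), (3, 0), (3, 1), (3, 2), (3, 3), (3, 4), (3, 5), (3, 6), (3, 7)]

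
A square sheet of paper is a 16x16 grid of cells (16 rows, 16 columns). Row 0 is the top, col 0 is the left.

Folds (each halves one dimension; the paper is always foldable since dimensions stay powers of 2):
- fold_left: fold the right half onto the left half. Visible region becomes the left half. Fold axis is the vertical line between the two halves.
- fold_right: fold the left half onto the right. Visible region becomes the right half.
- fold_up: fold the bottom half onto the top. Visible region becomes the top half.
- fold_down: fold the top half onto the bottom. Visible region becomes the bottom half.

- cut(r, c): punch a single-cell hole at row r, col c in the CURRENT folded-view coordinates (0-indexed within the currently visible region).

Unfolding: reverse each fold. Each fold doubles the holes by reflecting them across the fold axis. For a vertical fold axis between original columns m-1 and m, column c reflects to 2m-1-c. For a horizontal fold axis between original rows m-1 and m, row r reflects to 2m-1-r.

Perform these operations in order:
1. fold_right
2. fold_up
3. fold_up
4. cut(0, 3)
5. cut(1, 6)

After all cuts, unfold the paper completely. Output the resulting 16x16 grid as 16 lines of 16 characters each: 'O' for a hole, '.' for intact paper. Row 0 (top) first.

Answer: ....O......O....
.O............O.
................
................
................
................
.O............O.
....O......O....
....O......O....
.O............O.
................
................
................
................
.O............O.
....O......O....

Derivation:
Op 1 fold_right: fold axis v@8; visible region now rows[0,16) x cols[8,16) = 16x8
Op 2 fold_up: fold axis h@8; visible region now rows[0,8) x cols[8,16) = 8x8
Op 3 fold_up: fold axis h@4; visible region now rows[0,4) x cols[8,16) = 4x8
Op 4 cut(0, 3): punch at orig (0,11); cuts so far [(0, 11)]; region rows[0,4) x cols[8,16) = 4x8
Op 5 cut(1, 6): punch at orig (1,14); cuts so far [(0, 11), (1, 14)]; region rows[0,4) x cols[8,16) = 4x8
Unfold 1 (reflect across h@4): 4 holes -> [(0, 11), (1, 14), (6, 14), (7, 11)]
Unfold 2 (reflect across h@8): 8 holes -> [(0, 11), (1, 14), (6, 14), (7, 11), (8, 11), (9, 14), (14, 14), (15, 11)]
Unfold 3 (reflect across v@8): 16 holes -> [(0, 4), (0, 11), (1, 1), (1, 14), (6, 1), (6, 14), (7, 4), (7, 11), (8, 4), (8, 11), (9, 1), (9, 14), (14, 1), (14, 14), (15, 4), (15, 11)]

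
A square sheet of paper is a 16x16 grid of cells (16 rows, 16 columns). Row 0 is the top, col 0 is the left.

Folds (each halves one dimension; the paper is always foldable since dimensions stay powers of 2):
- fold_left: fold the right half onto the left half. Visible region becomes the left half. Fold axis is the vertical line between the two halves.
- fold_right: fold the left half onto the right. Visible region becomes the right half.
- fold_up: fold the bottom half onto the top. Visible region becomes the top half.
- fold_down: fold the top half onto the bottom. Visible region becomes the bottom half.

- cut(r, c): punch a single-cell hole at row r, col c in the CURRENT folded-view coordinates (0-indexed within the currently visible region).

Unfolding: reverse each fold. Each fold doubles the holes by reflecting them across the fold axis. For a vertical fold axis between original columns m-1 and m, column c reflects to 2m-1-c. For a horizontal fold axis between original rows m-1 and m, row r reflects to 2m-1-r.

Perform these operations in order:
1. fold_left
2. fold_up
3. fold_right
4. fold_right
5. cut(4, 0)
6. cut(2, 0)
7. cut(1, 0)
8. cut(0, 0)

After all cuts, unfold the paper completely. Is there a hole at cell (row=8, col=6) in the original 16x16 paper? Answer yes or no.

Op 1 fold_left: fold axis v@8; visible region now rows[0,16) x cols[0,8) = 16x8
Op 2 fold_up: fold axis h@8; visible region now rows[0,8) x cols[0,8) = 8x8
Op 3 fold_right: fold axis v@4; visible region now rows[0,8) x cols[4,8) = 8x4
Op 4 fold_right: fold axis v@6; visible region now rows[0,8) x cols[6,8) = 8x2
Op 5 cut(4, 0): punch at orig (4,6); cuts so far [(4, 6)]; region rows[0,8) x cols[6,8) = 8x2
Op 6 cut(2, 0): punch at orig (2,6); cuts so far [(2, 6), (4, 6)]; region rows[0,8) x cols[6,8) = 8x2
Op 7 cut(1, 0): punch at orig (1,6); cuts so far [(1, 6), (2, 6), (4, 6)]; region rows[0,8) x cols[6,8) = 8x2
Op 8 cut(0, 0): punch at orig (0,6); cuts so far [(0, 6), (1, 6), (2, 6), (4, 6)]; region rows[0,8) x cols[6,8) = 8x2
Unfold 1 (reflect across v@6): 8 holes -> [(0, 5), (0, 6), (1, 5), (1, 6), (2, 5), (2, 6), (4, 5), (4, 6)]
Unfold 2 (reflect across v@4): 16 holes -> [(0, 1), (0, 2), (0, 5), (0, 6), (1, 1), (1, 2), (1, 5), (1, 6), (2, 1), (2, 2), (2, 5), (2, 6), (4, 1), (4, 2), (4, 5), (4, 6)]
Unfold 3 (reflect across h@8): 32 holes -> [(0, 1), (0, 2), (0, 5), (0, 6), (1, 1), (1, 2), (1, 5), (1, 6), (2, 1), (2, 2), (2, 5), (2, 6), (4, 1), (4, 2), (4, 5), (4, 6), (11, 1), (11, 2), (11, 5), (11, 6), (13, 1), (13, 2), (13, 5), (13, 6), (14, 1), (14, 2), (14, 5), (14, 6), (15, 1), (15, 2), (15, 5), (15, 6)]
Unfold 4 (reflect across v@8): 64 holes -> [(0, 1), (0, 2), (0, 5), (0, 6), (0, 9), (0, 10), (0, 13), (0, 14), (1, 1), (1, 2), (1, 5), (1, 6), (1, 9), (1, 10), (1, 13), (1, 14), (2, 1), (2, 2), (2, 5), (2, 6), (2, 9), (2, 10), (2, 13), (2, 14), (4, 1), (4, 2), (4, 5), (4, 6), (4, 9), (4, 10), (4, 13), (4, 14), (11, 1), (11, 2), (11, 5), (11, 6), (11, 9), (11, 10), (11, 13), (11, 14), (13, 1), (13, 2), (13, 5), (13, 6), (13, 9), (13, 10), (13, 13), (13, 14), (14, 1), (14, 2), (14, 5), (14, 6), (14, 9), (14, 10), (14, 13), (14, 14), (15, 1), (15, 2), (15, 5), (15, 6), (15, 9), (15, 10), (15, 13), (15, 14)]
Holes: [(0, 1), (0, 2), (0, 5), (0, 6), (0, 9), (0, 10), (0, 13), (0, 14), (1, 1), (1, 2), (1, 5), (1, 6), (1, 9), (1, 10), (1, 13), (1, 14), (2, 1), (2, 2), (2, 5), (2, 6), (2, 9), (2, 10), (2, 13), (2, 14), (4, 1), (4, 2), (4, 5), (4, 6), (4, 9), (4, 10), (4, 13), (4, 14), (11, 1), (11, 2), (11, 5), (11, 6), (11, 9), (11, 10), (11, 13), (11, 14), (13, 1), (13, 2), (13, 5), (13, 6), (13, 9), (13, 10), (13, 13), (13, 14), (14, 1), (14, 2), (14, 5), (14, 6), (14, 9), (14, 10), (14, 13), (14, 14), (15, 1), (15, 2), (15, 5), (15, 6), (15, 9), (15, 10), (15, 13), (15, 14)]

Answer: no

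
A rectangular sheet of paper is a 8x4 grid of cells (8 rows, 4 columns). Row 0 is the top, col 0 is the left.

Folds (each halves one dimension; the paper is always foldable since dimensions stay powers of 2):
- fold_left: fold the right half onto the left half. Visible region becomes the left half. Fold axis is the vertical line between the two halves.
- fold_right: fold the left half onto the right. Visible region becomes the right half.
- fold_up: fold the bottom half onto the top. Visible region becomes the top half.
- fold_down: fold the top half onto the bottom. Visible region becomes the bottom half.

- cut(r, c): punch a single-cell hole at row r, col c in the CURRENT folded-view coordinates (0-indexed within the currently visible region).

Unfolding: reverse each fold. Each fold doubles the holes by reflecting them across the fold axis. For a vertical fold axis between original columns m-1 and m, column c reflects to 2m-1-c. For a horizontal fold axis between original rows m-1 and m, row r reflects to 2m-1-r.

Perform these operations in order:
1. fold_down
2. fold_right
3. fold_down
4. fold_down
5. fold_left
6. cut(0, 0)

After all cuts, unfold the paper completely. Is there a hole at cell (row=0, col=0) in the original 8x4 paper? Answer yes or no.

Answer: yes

Derivation:
Op 1 fold_down: fold axis h@4; visible region now rows[4,8) x cols[0,4) = 4x4
Op 2 fold_right: fold axis v@2; visible region now rows[4,8) x cols[2,4) = 4x2
Op 3 fold_down: fold axis h@6; visible region now rows[6,8) x cols[2,4) = 2x2
Op 4 fold_down: fold axis h@7; visible region now rows[7,8) x cols[2,4) = 1x2
Op 5 fold_left: fold axis v@3; visible region now rows[7,8) x cols[2,3) = 1x1
Op 6 cut(0, 0): punch at orig (7,2); cuts so far [(7, 2)]; region rows[7,8) x cols[2,3) = 1x1
Unfold 1 (reflect across v@3): 2 holes -> [(7, 2), (7, 3)]
Unfold 2 (reflect across h@7): 4 holes -> [(6, 2), (6, 3), (7, 2), (7, 3)]
Unfold 3 (reflect across h@6): 8 holes -> [(4, 2), (4, 3), (5, 2), (5, 3), (6, 2), (6, 3), (7, 2), (7, 3)]
Unfold 4 (reflect across v@2): 16 holes -> [(4, 0), (4, 1), (4, 2), (4, 3), (5, 0), (5, 1), (5, 2), (5, 3), (6, 0), (6, 1), (6, 2), (6, 3), (7, 0), (7, 1), (7, 2), (7, 3)]
Unfold 5 (reflect across h@4): 32 holes -> [(0, 0), (0, 1), (0, 2), (0, 3), (1, 0), (1, 1), (1, 2), (1, 3), (2, 0), (2, 1), (2, 2), (2, 3), (3, 0), (3, 1), (3, 2), (3, 3), (4, 0), (4, 1), (4, 2), (4, 3), (5, 0), (5, 1), (5, 2), (5, 3), (6, 0), (6, 1), (6, 2), (6, 3), (7, 0), (7, 1), (7, 2), (7, 3)]
Holes: [(0, 0), (0, 1), (0, 2), (0, 3), (1, 0), (1, 1), (1, 2), (1, 3), (2, 0), (2, 1), (2, 2), (2, 3), (3, 0), (3, 1), (3, 2), (3, 3), (4, 0), (4, 1), (4, 2), (4, 3), (5, 0), (5, 1), (5, 2), (5, 3), (6, 0), (6, 1), (6, 2), (6, 3), (7, 0), (7, 1), (7, 2), (7, 3)]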